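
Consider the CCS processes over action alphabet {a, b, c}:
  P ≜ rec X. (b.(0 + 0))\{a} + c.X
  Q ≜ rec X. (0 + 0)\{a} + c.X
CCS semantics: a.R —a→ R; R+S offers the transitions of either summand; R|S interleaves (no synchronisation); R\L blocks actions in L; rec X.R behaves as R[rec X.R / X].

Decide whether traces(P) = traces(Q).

LTS(P): 2 reachable states
  p0 = rec X. (b.(0 + 0))\{a} + c.X → =b=> p1, =c=> p0
  p1 = (0 + 0)\{a} → ·
LTS(Q): 1 reachable states
  q0 = rec X. (0 + 0)\{a} + c.X → =c=> q0
Trace ⟨b⟩ through P, begin at {p0}:
  step 1 (b): {p1}
  — P admits the full trace.
Trace ⟨b⟩ through Q, begin at {q0}:
  step 1 (b): ∅  — Q cannot continue

trace-distinct — witness ⟨b⟩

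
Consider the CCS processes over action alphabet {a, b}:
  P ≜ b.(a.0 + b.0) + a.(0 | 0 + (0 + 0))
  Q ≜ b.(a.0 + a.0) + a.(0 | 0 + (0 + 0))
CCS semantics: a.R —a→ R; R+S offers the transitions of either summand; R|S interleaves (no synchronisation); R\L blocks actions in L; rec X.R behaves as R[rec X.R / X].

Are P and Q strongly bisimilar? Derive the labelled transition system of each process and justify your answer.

NO

P's transition system — 4 states:
  p0 = b.(a.0 + b.0) + a.(0 | 0 + (0 + 0)) ⊢ =a=> p1, =b=> p2
  p1 = 0 | 0 + (0 + 0) ⊢ ·
  p2 = a.0 + b.0 ⊢ =a=> p3, =b=> p3
  p3 = 0 ⊢ ·
Q's transition system — 4 states:
  q0 = b.(a.0 + a.0) + a.(0 | 0 + (0 + 0)) ⊢ =a=> q1, =b=> q2
  q1 = 0 | 0 + (0 + 0) ⊢ ·
  q2 = a.0 + a.0 ⊢ =a=> q3
  q3 = 0 ⊢ ·
Bisimilarity quotient blocks:
  B0 = {p0}
  B1 = {p1, p3, q1, q3}
  B2 = {p2}
  B3 = {q0}
  B4 = {q2}
p0 ∈ B0, q0 ∈ B3 → different blocks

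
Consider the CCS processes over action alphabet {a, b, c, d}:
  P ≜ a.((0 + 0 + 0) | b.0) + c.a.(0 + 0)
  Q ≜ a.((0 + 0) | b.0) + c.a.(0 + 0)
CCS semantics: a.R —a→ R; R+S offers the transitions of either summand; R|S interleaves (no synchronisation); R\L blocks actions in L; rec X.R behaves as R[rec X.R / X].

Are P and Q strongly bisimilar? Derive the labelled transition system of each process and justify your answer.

LTS(P): 5 reachable states
  u0 = a.((0 + 0 + 0) | b.0) + c.a.(0 + 0) ⊢ ··a··> u1, ··c··> u2
  u1 = (0 + 0 + 0) | b.0 ⊢ ··b··> u3
  u2 = a.(0 + 0) ⊢ ··a··> u4
  u3 = (0 + 0 + 0) | 0 ⊢ ·
  u4 = 0 + 0 ⊢ ·
LTS(Q): 5 reachable states
  v0 = a.((0 + 0) | b.0) + c.a.(0 + 0) ⊢ ··a··> v1, ··c··> v2
  v1 = (0 + 0) | b.0 ⊢ ··b··> v3
  v2 = a.(0 + 0) ⊢ ··a··> v4
  v3 = (0 + 0) | 0 ⊢ ·
  v4 = 0 + 0 ⊢ ·
Bisimilarity quotient blocks:
  B0 = {u0, v0}
  B1 = {u1, v1}
  B2 = {u3, u4, v3, v4}
  B3 = {u2, v2}
u0 ∈ B0, v0 ∈ B0 → same block

YES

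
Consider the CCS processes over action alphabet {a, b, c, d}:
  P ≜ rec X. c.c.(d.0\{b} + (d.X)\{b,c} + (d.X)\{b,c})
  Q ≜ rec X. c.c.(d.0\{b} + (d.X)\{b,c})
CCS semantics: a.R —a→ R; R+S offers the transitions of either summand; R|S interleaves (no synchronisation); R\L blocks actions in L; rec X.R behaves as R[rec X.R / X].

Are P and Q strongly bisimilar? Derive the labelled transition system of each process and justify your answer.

YES

P's transition system — 5 states:
  u0 = rec X. c.c.(d.0\{b} + (d.X)\{b,c} + (d.X)\{b,c}) | ··c··> u1
  u1 = c.(d.0\{b} + (d.(rec X. c.c.(d.0\{b} + (d.X)\{b,c} + (d.X)\{b,c})))\{b,c} + (d.(rec X. c.c.(d.0\{b} + (d.X)\{b,c} + (d.X)\{b,c})))\{b,c}) | ··c··> u2
  u2 = d.0\{b} + (d.(rec X. c.c.(d.0\{b} + (d.X)\{b,c} + (d.X)\{b,c})))\{b,c} + (d.(rec X. c.c.(d.0\{b} + (d.X)\{b,c} + (d.X)\{b,c})))\{b,c} | ··d··> u3, ··d··> u4
  u3 = (rec X. c.c.(d.0\{b} + (d.X)\{b,c} + (d.X)\{b,c}))\{b,c} | stopped
  u4 = 0\{b} | stopped
Q's transition system — 5 states:
  v0 = rec X. c.c.(d.0\{b} + (d.X)\{b,c}) | ··c··> v1
  v1 = c.(d.0\{b} + (d.(rec X. c.c.(d.0\{b} + (d.X)\{b,c})))\{b,c}) | ··c··> v2
  v2 = d.0\{b} + (d.(rec X. c.c.(d.0\{b} + (d.X)\{b,c})))\{b,c} | ··d··> v3, ··d··> v4
  v3 = (rec X. c.c.(d.0\{b} + (d.X)\{b,c}))\{b,c} | stopped
  v4 = 0\{b} | stopped
Bisimilarity quotient blocks:
  B0 = {u0, v0}
  B1 = {u1, v1}
  B2 = {u2, v2}
  B3 = {u3, u4, v3, v4}
u0 ∈ B0, v0 ∈ B0 → same block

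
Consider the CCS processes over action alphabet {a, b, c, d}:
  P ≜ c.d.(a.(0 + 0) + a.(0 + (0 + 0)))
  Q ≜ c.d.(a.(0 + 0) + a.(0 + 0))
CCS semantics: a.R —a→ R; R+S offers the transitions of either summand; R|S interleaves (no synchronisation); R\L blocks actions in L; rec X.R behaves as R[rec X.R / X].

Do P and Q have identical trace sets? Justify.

traces(P) = traces(Q)

Reachable graph of P (5 states):
  u0 = c.d.(a.(0 + 0) + a.(0 + (0 + 0))) | -c-> u1
  u1 = d.(a.(0 + 0) + a.(0 + (0 + 0))) | -d-> u2
  u2 = a.(0 + 0) + a.(0 + (0 + 0)) | -a-> u3, -a-> u4
  u3 = 0 + (0 + 0) | (no moves)
  u4 = 0 + 0 | (no moves)
Reachable graph of Q (4 states):
  v0 = c.d.(a.(0 + 0) + a.(0 + 0)) | -c-> v1
  v1 = d.(a.(0 + 0) + a.(0 + 0)) | -d-> v2
  v2 = a.(0 + 0) + a.(0 + 0) | -a-> v3
  v3 = 0 + 0 | (no moves)
Bisimilarity quotient blocks:
  B0 = {u0, v0}
  B1 = {u1, v1}
  B2 = {u2, v2}
  B3 = {u3, u4, v3}
u0 ∈ B0, v0 ∈ B0 → same block
Bisimilar ⇒ trace-equivalent.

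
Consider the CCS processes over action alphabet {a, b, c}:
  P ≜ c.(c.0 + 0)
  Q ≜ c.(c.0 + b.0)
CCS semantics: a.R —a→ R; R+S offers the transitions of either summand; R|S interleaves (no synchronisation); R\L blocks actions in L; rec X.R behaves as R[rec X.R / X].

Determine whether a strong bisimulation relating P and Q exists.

LTS(P): 3 reachable states
  m0 = c.(c.0 + 0) → ··c··> m1
  m1 = c.0 + 0 → ··c··> m2
  m2 = 0 → stopped
LTS(Q): 3 reachable states
  n0 = c.(c.0 + b.0) → ··c··> n1
  n1 = c.0 + b.0 → ··b··> n2, ··c··> n2
  n2 = 0 → stopped
Coarsest stable partition (strong bisimilarity classes):
  B0 = {m0}
  B1 = {m1}
  B2 = {m2, n2}
  B3 = {n0}
  B4 = {n1}
m0 ∈ B0, n0 ∈ B3 → different blocks

not bisimilar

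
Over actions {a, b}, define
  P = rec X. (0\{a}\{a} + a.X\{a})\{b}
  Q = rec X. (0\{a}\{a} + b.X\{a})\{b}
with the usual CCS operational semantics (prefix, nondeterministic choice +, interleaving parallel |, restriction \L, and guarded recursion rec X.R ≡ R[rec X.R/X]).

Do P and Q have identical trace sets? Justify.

traces(P) ≠ traces(Q) — witness ⟨a⟩

Reachable graph of P (2 states):
  u0 = rec X. (0\{a}\{a} + a.X\{a})\{b} | -a-> u1
  u1 = (rec X. (0\{a}\{a} + a.X\{a})\{b})\{a}\{b} | deadlocked
Reachable graph of Q (1 states):
  v0 = rec X. (0\{a}\{a} + b.X\{a})\{b} | deadlocked
Trace ⟨a⟩ through P, begin at {u0}:
  [1] a ⇒ {u1}
  ✓ P
Trace ⟨a⟩ through Q, begin at {v0}:
  [1] a ⇒ no successor for Q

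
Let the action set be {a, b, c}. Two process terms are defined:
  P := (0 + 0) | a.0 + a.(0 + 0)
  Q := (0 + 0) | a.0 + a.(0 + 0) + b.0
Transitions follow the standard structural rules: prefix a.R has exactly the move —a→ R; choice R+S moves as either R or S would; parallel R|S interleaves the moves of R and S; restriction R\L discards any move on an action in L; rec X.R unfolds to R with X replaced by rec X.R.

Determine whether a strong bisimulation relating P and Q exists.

LTS(P): 3 reachable states
  u0 = (0 + 0) | a.0 + a.(0 + 0) | -a-> u1, -a-> u2
  u1 = (0 + 0) | 0 | ∅
  u2 = 0 + 0 | ∅
LTS(Q): 4 reachable states
  v0 = (0 + 0) | a.0 + a.(0 + 0) + b.0 | -a-> v1, -a-> v2, -b-> v3
  v1 = (0 + 0) | 0 | ∅
  v2 = 0 + 0 | ∅
  v3 = 0 | ∅
Bisimilarity quotient blocks:
  B0 = {u0}
  B1 = {u1, u2, v1, v2, v3}
  B2 = {v0}
u0 ∈ B0, v0 ∈ B2 → different blocks

NO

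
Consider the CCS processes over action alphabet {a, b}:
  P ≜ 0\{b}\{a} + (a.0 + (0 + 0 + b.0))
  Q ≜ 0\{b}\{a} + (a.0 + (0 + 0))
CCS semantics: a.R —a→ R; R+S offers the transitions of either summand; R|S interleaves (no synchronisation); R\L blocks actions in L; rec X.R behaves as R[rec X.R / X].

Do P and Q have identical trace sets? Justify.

P's transition system — 2 states:
  m0 = 0\{b}\{a} + (a.0 + (0 + 0 + b.0)) ⊢ —a→ m1, —b→ m1
  m1 = 0 ⊢ stopped
Q's transition system — 2 states:
  n0 = 0\{b}\{a} + (a.0 + (0 + 0)) ⊢ —a→ n1
  n1 = 0 ⊢ stopped
Run σ = ⟨b⟩ on P: start {m0}
  step 1 (b): {m1}
  — P admits the full trace.
Run σ = ⟨b⟩ on Q: start {n0}
  step 1 (b): ∅  — Q cannot continue

trace-distinct — witness ⟨b⟩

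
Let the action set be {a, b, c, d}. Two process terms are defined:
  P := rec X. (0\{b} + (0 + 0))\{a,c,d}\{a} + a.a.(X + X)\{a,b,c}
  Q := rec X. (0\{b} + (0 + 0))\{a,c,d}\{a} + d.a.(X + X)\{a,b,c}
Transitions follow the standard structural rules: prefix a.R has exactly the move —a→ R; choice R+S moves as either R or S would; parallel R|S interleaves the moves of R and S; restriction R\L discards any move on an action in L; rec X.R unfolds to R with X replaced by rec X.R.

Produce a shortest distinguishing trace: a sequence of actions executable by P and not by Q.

a

Reachable graph of P (3 states):
  m0 = rec X. (0\{b} + (0 + 0))\{a,c,d}\{a} + a.a.(X + X)\{a,b,c} → --a--▸ m1
  m1 = a.((rec X. (0\{b} + (0 + 0))\{a,c,d}\{a} + a.a.(X + X)\{a,b,c}) + (rec X. (0\{b} + (0 + 0))\{a,c,d}\{a} + a.a.(X + X)\{a,b,c}))\{a,b,c} → --a--▸ m2
  m2 = ((rec X. (0\{b} + (0 + 0))\{a,c,d}\{a} + a.a.(X + X)\{a,b,c}) + (rec X. (0\{b} + (0 + 0))\{a,c,d}\{a} + a.a.(X + X)\{a,b,c}))\{a,b,c} → deadlocked
Reachable graph of Q (4 states):
  n0 = rec X. (0\{b} + (0 + 0))\{a,c,d}\{a} + d.a.(X + X)\{a,b,c} → --d--▸ n1
  n1 = a.((rec X. (0\{b} + (0 + 0))\{a,c,d}\{a} + d.a.(X + X)\{a,b,c}) + (rec X. (0\{b} + (0 + 0))\{a,c,d}\{a} + d.a.(X + X)\{a,b,c}))\{a,b,c} → --a--▸ n2
  n2 = ((rec X. (0\{b} + (0 + 0))\{a,c,d}\{a} + d.a.(X + X)\{a,b,c}) + (rec X. (0\{b} + (0 + 0))\{a,c,d}\{a} + d.a.(X + X)\{a,b,c}))\{a,b,c} → --d--▸ n3
  n3 = (a.((rec X. (0\{b} + (0 + 0))\{a,c,d}\{a} + d.a.(X + X)\{a,b,c}) + (rec X. (0\{b} + (0 + 0))\{a,c,d}\{a} + d.a.(X + X)\{a,b,c}))\{a,b,c})\{a,b,c} → deadlocked
Trace ⟨a⟩ through P, begin at {m0}:
  step 1 (a): {m1}
  P completes σ.
Trace ⟨a⟩ through Q, begin at {n0}:
  step 1 (a): no successor for Q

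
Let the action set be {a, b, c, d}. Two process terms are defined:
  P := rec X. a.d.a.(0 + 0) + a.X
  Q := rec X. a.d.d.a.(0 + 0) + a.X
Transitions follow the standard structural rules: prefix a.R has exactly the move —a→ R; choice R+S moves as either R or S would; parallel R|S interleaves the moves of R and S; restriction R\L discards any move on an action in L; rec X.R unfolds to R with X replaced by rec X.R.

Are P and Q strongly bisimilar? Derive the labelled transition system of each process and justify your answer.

P ≁ Q

LTS(P): 4 reachable states
  p0 = rec X. a.d.a.(0 + 0) + a.X :: ··a··> p0, ··a··> p1
  p1 = d.a.(0 + 0) :: ··d··> p2
  p2 = a.(0 + 0) :: ··a··> p3
  p3 = 0 + 0 :: stopped
LTS(Q): 5 reachable states
  q0 = rec X. a.d.d.a.(0 + 0) + a.X :: ··a··> q0, ··a··> q1
  q1 = d.d.a.(0 + 0) :: ··d··> q2
  q2 = d.a.(0 + 0) :: ··d··> q3
  q3 = a.(0 + 0) :: ··a··> q4
  q4 = 0 + 0 :: stopped
Coarsest stable partition (strong bisimilarity classes):
  B0 = {p0}
  B1 = {p1, q2}
  B2 = {p2, q3}
  B3 = {p3, q4}
  B4 = {q0}
  B5 = {q1}
p0 ∈ B0, q0 ∈ B4 → different blocks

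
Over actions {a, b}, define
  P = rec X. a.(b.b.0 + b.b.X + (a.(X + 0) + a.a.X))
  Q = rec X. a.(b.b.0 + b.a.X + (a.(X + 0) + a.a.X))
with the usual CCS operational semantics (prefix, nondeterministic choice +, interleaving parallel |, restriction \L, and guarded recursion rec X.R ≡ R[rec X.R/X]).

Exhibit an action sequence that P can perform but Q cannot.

abba

P's transition system — 7 states:
  u0 = rec X. a.(b.b.0 + b.b.X + (a.(X + 0) + a.a.X)) ⊢ —a→ u1
  u1 = b.b.0 + b.b.(rec X. a.(b.b.0 + b.b.X + (a.(X + 0) + a.a.X))) + (a.((rec X. a.(b.b.0 + b.b.X + (a.(X + 0) + a.a.X))) + 0) + a.a.(rec X. a.(b.b.0 + b.b.X + (a.(X + 0) + a.a.X)))) ⊢ —a→ u2, —a→ u3, —b→ u4, —b→ u5
  u2 = (rec X. a.(b.b.0 + b.b.X + (a.(X + 0) + a.a.X))) + 0 ⊢ —a→ u1
  u3 = a.(rec X. a.(b.b.0 + b.b.X + (a.(X + 0) + a.a.X))) ⊢ —a→ u0
  u4 = b.(rec X. a.(b.b.0 + b.b.X + (a.(X + 0) + a.a.X))) ⊢ —b→ u0
  u5 = b.0 ⊢ —b→ u6
  u6 = 0 ⊢ ∅
Q's transition system — 6 states:
  v0 = rec X. a.(b.b.0 + b.a.X + (a.(X + 0) + a.a.X)) ⊢ —a→ v1
  v1 = b.b.0 + b.a.(rec X. a.(b.b.0 + b.a.X + (a.(X + 0) + a.a.X))) + (a.((rec X. a.(b.b.0 + b.a.X + (a.(X + 0) + a.a.X))) + 0) + a.a.(rec X. a.(b.b.0 + b.a.X + (a.(X + 0) + a.a.X)))) ⊢ —a→ v2, —a→ v3, —b→ v3, —b→ v4
  v2 = (rec X. a.(b.b.0 + b.a.X + (a.(X + 0) + a.a.X))) + 0 ⊢ —a→ v1
  v3 = a.(rec X. a.(b.b.0 + b.a.X + (a.(X + 0) + a.a.X))) ⊢ —a→ v0
  v4 = b.0 ⊢ —b→ v5
  v5 = 0 ⊢ ∅
Trace ⟨abba⟩ through P, begin at {u0}:
  [1] a ⇒ {u1}
  [2] b ⇒ {u4, u5}
  [3] b ⇒ {u0, u6}
  [4] a ⇒ {u1}
  P completes σ.
Trace ⟨abba⟩ through Q, begin at {v0}:
  [1] a ⇒ {v1}
  [2] b ⇒ {v3, v4}
  [3] b ⇒ {v5}
  [4] a ⇒ ∅ (Q stuck)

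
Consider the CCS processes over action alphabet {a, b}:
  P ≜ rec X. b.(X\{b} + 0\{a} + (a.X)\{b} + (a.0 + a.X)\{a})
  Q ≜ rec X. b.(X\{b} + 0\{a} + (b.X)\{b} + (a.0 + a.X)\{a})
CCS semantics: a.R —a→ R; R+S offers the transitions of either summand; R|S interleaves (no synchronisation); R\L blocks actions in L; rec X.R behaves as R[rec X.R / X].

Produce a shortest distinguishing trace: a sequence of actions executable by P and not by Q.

Reachable graph of P (3 states):
  m0 = rec X. b.(X\{b} + 0\{a} + (a.X)\{b} + (a.0 + a.X)\{a}) → --b--▸ m1
  m1 = (rec X. b.(X\{b} + 0\{a} + (a.X)\{b} + (a.0 + a.X)\{a}))\{b} + 0\{a} + (a.(rec X. b.(X\{b} + 0\{a} + (a.X)\{b} + (a.0 + a.X)\{a})))\{b} + (a.0 + a.(rec X. b.(X\{b} + 0\{a} + (a.X)\{b} + (a.0 + a.X)\{a})))\{a} → --a--▸ m2
  m2 = (rec X. b.(X\{b} + 0\{a} + (a.X)\{b} + (a.0 + a.X)\{a}))\{b} → deadlocked
Reachable graph of Q (2 states):
  n0 = rec X. b.(X\{b} + 0\{a} + (b.X)\{b} + (a.0 + a.X)\{a}) → --b--▸ n1
  n1 = (rec X. b.(X\{b} + 0\{a} + (b.X)\{b} + (a.0 + a.X)\{a}))\{b} + 0\{a} + (b.(rec X. b.(X\{b} + 0\{a} + (b.X)\{b} + (a.0 + a.X)\{a})))\{b} + (a.0 + a.(rec X. b.(X\{b} + 0\{a} + (b.X)\{b} + (a.0 + a.X)\{a})))\{a} → deadlocked
Executing ba from P (initial set {m0}):
  after b @ step 1: {m1}
  after a @ step 2: {m2}
  — P admits the full trace.
Executing ba from Q (initial set {n0}):
  after b @ step 1: {n1}
  after a @ step 2: no successor for Q

ba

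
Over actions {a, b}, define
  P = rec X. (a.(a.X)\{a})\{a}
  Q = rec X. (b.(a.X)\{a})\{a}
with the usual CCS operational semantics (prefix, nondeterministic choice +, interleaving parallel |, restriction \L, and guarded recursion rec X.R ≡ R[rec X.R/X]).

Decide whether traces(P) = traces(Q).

trace-distinct — witness ⟨b⟩

Reachable graph of P (1 states):
  m0 = rec X. (a.(a.X)\{a})\{a} → ·
Reachable graph of Q (2 states):
  n0 = rec X. (b.(a.X)\{a})\{a} → ··b··> n1
  n1 = (a.(rec X. (b.(a.X)\{a})\{a}))\{a}\{a} → ·
Trace ⟨b⟩ through Q, begin at {n0}:
  [1] b ⇒ {n1}
  Q completes σ.
Trace ⟨b⟩ through P, begin at {m0}:
  [1] b ⇒ ∅  — P cannot continue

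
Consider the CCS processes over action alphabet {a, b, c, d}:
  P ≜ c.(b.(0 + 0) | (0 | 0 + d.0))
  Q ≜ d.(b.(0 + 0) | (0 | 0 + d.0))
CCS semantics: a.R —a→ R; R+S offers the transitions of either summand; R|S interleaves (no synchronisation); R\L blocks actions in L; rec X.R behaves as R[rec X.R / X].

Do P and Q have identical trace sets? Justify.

traces(P) ≠ traces(Q) — witness ⟨c⟩

Reachable graph of P (5 states):
  p0 = c.(b.(0 + 0) | (0 | 0 + d.0)) :: -c-> p1
  p1 = b.(0 + 0) | (0 | 0 + d.0) :: -b-> p2, -d-> p3
  p2 = (0 + 0) | (0 | 0 + d.0) :: -d-> p4
  p3 = b.(0 + 0) | 0 :: -b-> p4
  p4 = (0 + 0) | 0 :: stopped
Reachable graph of Q (5 states):
  q0 = d.(b.(0 + 0) | (0 | 0 + d.0)) :: -d-> q1
  q1 = b.(0 + 0) | (0 | 0 + d.0) :: -b-> q2, -d-> q3
  q2 = (0 + 0) | (0 | 0 + d.0) :: -d-> q4
  q3 = b.(0 + 0) | 0 :: -b-> q4
  q4 = (0 + 0) | 0 :: stopped
Run σ = ⟨c⟩ on P: start {p0}
  [1] c ⇒ {p1}
  — P admits the full trace.
Run σ = ⟨c⟩ on Q: start {q0}
  [1] c ⇒ ∅ (Q stuck)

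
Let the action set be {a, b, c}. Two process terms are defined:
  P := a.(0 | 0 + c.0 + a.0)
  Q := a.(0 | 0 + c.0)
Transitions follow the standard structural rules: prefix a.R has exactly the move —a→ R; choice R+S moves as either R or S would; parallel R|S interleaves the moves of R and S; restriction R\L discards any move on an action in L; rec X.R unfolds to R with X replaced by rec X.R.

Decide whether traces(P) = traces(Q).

LTS(P): 3 reachable states
  m0 = a.(0 | 0 + c.0 + a.0) has moves ··a··> m1
  m1 = 0 | 0 + c.0 + a.0 has moves ··a··> m2, ··c··> m2
  m2 = 0 has moves ∅
LTS(Q): 3 reachable states
  n0 = a.(0 | 0 + c.0) has moves ··a··> n1
  n1 = 0 | 0 + c.0 has moves ··c··> n2
  n2 = 0 has moves ∅
Run σ = ⟨aa⟩ on P: start {m0}
  step 1 (a): {m1}
  step 2 (a): {m2}
  — P admits the full trace.
Run σ = ⟨aa⟩ on Q: start {n0}
  step 1 (a): {n1}
  step 2 (a): no successor for Q

NO — witness ⟨aa⟩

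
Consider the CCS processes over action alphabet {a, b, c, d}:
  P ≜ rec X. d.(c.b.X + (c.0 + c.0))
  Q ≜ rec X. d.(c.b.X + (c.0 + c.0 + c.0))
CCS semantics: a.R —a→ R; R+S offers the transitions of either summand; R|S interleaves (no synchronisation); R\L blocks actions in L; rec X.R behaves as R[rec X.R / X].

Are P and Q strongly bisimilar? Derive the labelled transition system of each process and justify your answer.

Reachable graph of P (4 states):
  m0 = rec X. d.(c.b.X + (c.0 + c.0)) | =d=> m1
  m1 = c.b.(rec X. d.(c.b.X + (c.0 + c.0))) + (c.0 + c.0) | =c=> m2, =c=> m3
  m2 = 0 | stopped
  m3 = b.(rec X. d.(c.b.X + (c.0 + c.0))) | =b=> m0
Reachable graph of Q (4 states):
  n0 = rec X. d.(c.b.X + (c.0 + c.0 + c.0)) | =d=> n1
  n1 = c.b.(rec X. d.(c.b.X + (c.0 + c.0 + c.0))) + (c.0 + c.0 + c.0) | =c=> n2, =c=> n3
  n2 = 0 | stopped
  n3 = b.(rec X. d.(c.b.X + (c.0 + c.0 + c.0))) | =b=> n0
Partition-refinement fixed point:
  B0 = {m0, n0}
  B1 = {m1, n1}
  B2 = {m3, n3}
  B3 = {m2, n2}
m0 ∈ B0, n0 ∈ B0 → same block

bisimilar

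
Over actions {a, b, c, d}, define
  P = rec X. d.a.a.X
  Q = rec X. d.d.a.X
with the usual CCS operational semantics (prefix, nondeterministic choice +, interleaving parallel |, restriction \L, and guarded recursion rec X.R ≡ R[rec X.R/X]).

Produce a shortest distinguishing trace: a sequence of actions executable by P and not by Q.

da

P's transition system — 3 states:
  m0 = rec X. d.a.a.X → ··d··> m1
  m1 = a.a.(rec X. d.a.a.X) → ··a··> m2
  m2 = a.(rec X. d.a.a.X) → ··a··> m0
Q's transition system — 3 states:
  n0 = rec X. d.d.a.X → ··d··> n1
  n1 = d.a.(rec X. d.d.a.X) → ··d··> n2
  n2 = a.(rec X. d.d.a.X) → ··a··> n0
Executing da from P (initial set {m0}):
  step 1 (d): {m1}
  step 2 (a): {m2}
  P completes σ.
Executing da from Q (initial set {n0}):
  step 1 (d): {n1}
  step 2 (a): ∅ (Q stuck)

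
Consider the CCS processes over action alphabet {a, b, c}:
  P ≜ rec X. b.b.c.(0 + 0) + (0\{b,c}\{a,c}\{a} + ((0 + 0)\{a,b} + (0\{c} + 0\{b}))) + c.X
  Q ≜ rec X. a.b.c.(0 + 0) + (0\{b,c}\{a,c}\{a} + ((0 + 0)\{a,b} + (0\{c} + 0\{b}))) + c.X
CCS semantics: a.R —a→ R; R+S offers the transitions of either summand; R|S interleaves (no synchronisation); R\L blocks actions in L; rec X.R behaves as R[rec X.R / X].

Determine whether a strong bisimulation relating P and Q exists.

P ≁ Q

LTS(P): 4 reachable states
  s0 = rec X. b.b.c.(0 + 0) + (0\{b,c}\{a,c}\{a} + ((0 + 0)\{a,b} + (0\{c} + 0\{b}))) + c.X has moves —b→ s1, —c→ s0
  s1 = b.c.(0 + 0) has moves —b→ s2
  s2 = c.(0 + 0) has moves —c→ s3
  s3 = 0 + 0 has moves deadlocked
LTS(Q): 4 reachable states
  t0 = rec X. a.b.c.(0 + 0) + (0\{b,c}\{a,c}\{a} + ((0 + 0)\{a,b} + (0\{c} + 0\{b}))) + c.X has moves —a→ t1, —c→ t0
  t1 = b.c.(0 + 0) has moves —b→ t2
  t2 = c.(0 + 0) has moves —c→ t3
  t3 = 0 + 0 has moves deadlocked
Partition-refinement fixed point:
  B0 = {s0}
  B1 = {s1, t1}
  B2 = {s2, t2}
  B3 = {s3, t3}
  B4 = {t0}
s0 ∈ B0, t0 ∈ B4 → different blocks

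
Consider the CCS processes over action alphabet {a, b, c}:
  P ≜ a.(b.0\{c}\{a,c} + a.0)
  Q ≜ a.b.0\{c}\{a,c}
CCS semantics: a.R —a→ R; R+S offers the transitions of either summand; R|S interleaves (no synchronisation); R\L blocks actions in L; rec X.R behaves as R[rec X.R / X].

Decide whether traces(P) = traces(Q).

trace-distinct — witness ⟨aa⟩

LTS(P): 4 reachable states
  p0 = a.(b.0\{c}\{a,c} + a.0) :: --a--▸ p1
  p1 = b.0\{c}\{a,c} + a.0 :: --a--▸ p2, --b--▸ p3
  p2 = 0 :: ·
  p3 = 0\{c}\{a,c} :: ·
LTS(Q): 3 reachable states
  q0 = a.b.0\{c}\{a,c} :: --a--▸ q1
  q1 = b.0\{c}\{a,c} :: --b--▸ q2
  q2 = 0\{c}\{a,c} :: ·
Trace ⟨aa⟩ through P, begin at {p0}:
  [1] a ⇒ {p1}
  [2] a ⇒ {p2}
  ✓ P
Trace ⟨aa⟩ through Q, begin at {q0}:
  [1] a ⇒ {q1}
  [2] a ⇒ no successor for Q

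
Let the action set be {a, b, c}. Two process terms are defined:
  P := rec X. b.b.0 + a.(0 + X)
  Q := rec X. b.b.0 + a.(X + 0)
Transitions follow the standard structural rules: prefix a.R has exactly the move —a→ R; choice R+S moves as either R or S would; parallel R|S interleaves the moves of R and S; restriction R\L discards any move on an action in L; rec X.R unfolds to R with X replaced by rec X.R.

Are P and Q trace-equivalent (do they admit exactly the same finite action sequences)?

trace-equivalent

P's transition system — 4 states:
  p0 = rec X. b.b.0 + a.(0 + X) ⊢ =a=> p1, =b=> p2
  p1 = 0 + (rec X. b.b.0 + a.(0 + X)) ⊢ =a=> p1, =b=> p2
  p2 = b.0 ⊢ =b=> p3
  p3 = 0 ⊢ ∅
Q's transition system — 4 states:
  q0 = rec X. b.b.0 + a.(X + 0) ⊢ =a=> q1, =b=> q2
  q1 = (rec X. b.b.0 + a.(X + 0)) + 0 ⊢ =a=> q1, =b=> q2
  q2 = b.0 ⊢ =b=> q3
  q3 = 0 ⊢ ∅
Partition-refinement fixed point:
  B0 = {p0, p1, q0, q1}
  B1 = {p2, q2}
  B2 = {p3, q3}
p0 ∈ B0, q0 ∈ B0 → same block
Bisimilar ⇒ trace-equivalent.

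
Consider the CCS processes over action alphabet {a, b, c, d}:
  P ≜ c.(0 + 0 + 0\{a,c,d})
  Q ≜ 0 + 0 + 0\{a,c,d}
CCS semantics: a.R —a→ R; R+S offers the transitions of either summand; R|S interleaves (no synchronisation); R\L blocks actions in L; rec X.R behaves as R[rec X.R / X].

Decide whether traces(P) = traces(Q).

NO — witness ⟨c⟩

Reachable graph of P (2 states):
  m0 = c.(0 + 0 + 0\{a,c,d}) has moves —c→ m1
  m1 = 0 + 0 + 0\{a,c,d} has moves (no moves)
Reachable graph of Q (1 states):
  n0 = 0 + 0 + 0\{a,c,d} has moves (no moves)
Trace ⟨c⟩ through P, begin at {m0}:
  step 1 (c): {m1}
  P completes σ.
Trace ⟨c⟩ through Q, begin at {n0}:
  step 1 (c): no successor for Q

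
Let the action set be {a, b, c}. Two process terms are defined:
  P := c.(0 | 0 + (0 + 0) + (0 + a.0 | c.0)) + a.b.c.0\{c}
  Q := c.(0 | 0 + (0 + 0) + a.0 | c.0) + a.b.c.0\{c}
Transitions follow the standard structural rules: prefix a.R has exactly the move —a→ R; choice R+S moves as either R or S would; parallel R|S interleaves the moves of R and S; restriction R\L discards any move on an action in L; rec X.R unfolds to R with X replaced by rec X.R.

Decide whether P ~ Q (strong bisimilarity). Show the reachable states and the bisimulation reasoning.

Reachable graph of P (8 states):
  p0 = c.(0 | 0 + (0 + 0) + (0 + a.0 | c.0)) + a.b.c.0\{c} ⊢ =a=> p1, =c=> p2
  p1 = b.c.0\{c} ⊢ =b=> p3
  p2 = 0 | 0 + (0 + 0) + (0 + a.0 | c.0) ⊢ =a=> p4, =c=> p5
  p3 = c.0\{c} ⊢ =c=> p6
  p4 = 0 | c.0 ⊢ =c=> p7
  p5 = a.0 | 0 ⊢ =a=> p7
  p6 = 0\{c} ⊢ deadlocked
  p7 = 0 | 0 ⊢ deadlocked
Reachable graph of Q (8 states):
  q0 = c.(0 | 0 + (0 + 0) + a.0 | c.0) + a.b.c.0\{c} ⊢ =a=> q1, =c=> q2
  q1 = b.c.0\{c} ⊢ =b=> q3
  q2 = 0 | 0 + (0 + 0) + a.0 | c.0 ⊢ =a=> q4, =c=> q5
  q3 = c.0\{c} ⊢ =c=> q6
  q4 = 0 | c.0 ⊢ =c=> q7
  q5 = a.0 | 0 ⊢ =a=> q7
  q6 = 0\{c} ⊢ deadlocked
  q7 = 0 | 0 ⊢ deadlocked
Coarsest stable partition (strong bisimilarity classes):
  B0 = {p0, q0}
  B1 = {p1, q1}
  B2 = {p3, p4, q3, q4}
  B3 = {p6, p7, q6, q7}
  B4 = {p2, q2}
  B5 = {p5, q5}
p0 ∈ B0, q0 ∈ B0 → same block

bisimilar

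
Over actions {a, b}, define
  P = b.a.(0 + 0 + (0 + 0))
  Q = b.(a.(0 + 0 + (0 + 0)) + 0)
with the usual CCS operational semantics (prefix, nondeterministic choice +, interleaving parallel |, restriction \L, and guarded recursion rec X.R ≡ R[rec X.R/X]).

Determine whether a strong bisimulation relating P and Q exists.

Reachable graph of P (3 states):
  p0 = b.a.(0 + 0 + (0 + 0)) → =b=> p1
  p1 = a.(0 + 0 + (0 + 0)) → =a=> p2
  p2 = 0 + 0 + (0 + 0) → ·
Reachable graph of Q (3 states):
  q0 = b.(a.(0 + 0 + (0 + 0)) + 0) → =b=> q1
  q1 = a.(0 + 0 + (0 + 0)) + 0 → =a=> q2
  q2 = 0 + 0 + (0 + 0) → ·
Bisimilarity quotient blocks:
  B0 = {p0, q0}
  B1 = {p1, q1}
  B2 = {p2, q2}
p0 ∈ B0, q0 ∈ B0 → same block

P ~ Q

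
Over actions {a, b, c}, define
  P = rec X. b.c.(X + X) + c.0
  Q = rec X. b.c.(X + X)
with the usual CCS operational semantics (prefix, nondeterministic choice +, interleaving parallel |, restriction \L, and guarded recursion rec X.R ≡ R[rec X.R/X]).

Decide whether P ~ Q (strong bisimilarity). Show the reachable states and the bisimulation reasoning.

LTS(P): 4 reachable states
  m0 = rec X. b.c.(X + X) + c.0 → ··b··> m1, ··c··> m2
  m1 = c.((rec X. b.c.(X + X) + c.0) + (rec X. b.c.(X + X) + c.0)) → ··c··> m3
  m2 = 0 → deadlocked
  m3 = (rec X. b.c.(X + X) + c.0) + (rec X. b.c.(X + X) + c.0) → ··b··> m1, ··c··> m2
LTS(Q): 3 reachable states
  n0 = rec X. b.c.(X + X) → ··b··> n1
  n1 = c.((rec X. b.c.(X + X)) + (rec X. b.c.(X + X))) → ··c··> n2
  n2 = (rec X. b.c.(X + X)) + (rec X. b.c.(X + X)) → ··b··> n1
Coarsest stable partition (strong bisimilarity classes):
  B0 = {m0, m3}
  B1 = {m2}
  B2 = {m1}
  B3 = {n0, n2}
  B4 = {n1}
m0 ∈ B0, n0 ∈ B3 → different blocks

NO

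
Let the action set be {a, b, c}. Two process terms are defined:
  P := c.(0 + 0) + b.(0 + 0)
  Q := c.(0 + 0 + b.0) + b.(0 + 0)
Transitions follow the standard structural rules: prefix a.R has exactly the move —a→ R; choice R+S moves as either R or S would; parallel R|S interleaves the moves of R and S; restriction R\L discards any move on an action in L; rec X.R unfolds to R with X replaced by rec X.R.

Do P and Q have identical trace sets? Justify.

P's transition system — 2 states:
  p0 = c.(0 + 0) + b.(0 + 0) ⊢ --b--▸ p1, --c--▸ p1
  p1 = 0 + 0 ⊢ ·
Q's transition system — 4 states:
  q0 = c.(0 + 0 + b.0) + b.(0 + 0) ⊢ --b--▸ q1, --c--▸ q2
  q1 = 0 + 0 ⊢ ·
  q2 = 0 + 0 + b.0 ⊢ --b--▸ q3
  q3 = 0 ⊢ ·
Trace ⟨cb⟩ through Q, begin at {q0}:
  after c @ step 1: {q2}
  after b @ step 2: {q3}
  — Q admits the full trace.
Trace ⟨cb⟩ through P, begin at {p0}:
  after c @ step 1: {p1}
  after b @ step 2: ∅  — P cannot continue

traces(P) ≠ traces(Q) — witness ⟨cb⟩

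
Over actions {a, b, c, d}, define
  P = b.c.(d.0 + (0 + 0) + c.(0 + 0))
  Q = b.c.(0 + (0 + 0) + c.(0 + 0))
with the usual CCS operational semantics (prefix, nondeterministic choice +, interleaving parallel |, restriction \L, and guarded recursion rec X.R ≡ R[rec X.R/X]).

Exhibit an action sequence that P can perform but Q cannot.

LTS(P): 5 reachable states
  s0 = b.c.(d.0 + (0 + 0) + c.(0 + 0)) → —b→ s1
  s1 = c.(d.0 + (0 + 0) + c.(0 + 0)) → —c→ s2
  s2 = d.0 + (0 + 0) + c.(0 + 0) → —c→ s3, —d→ s4
  s3 = 0 + 0 → ∅
  s4 = 0 → ∅
LTS(Q): 4 reachable states
  t0 = b.c.(0 + (0 + 0) + c.(0 + 0)) → —b→ t1
  t1 = c.(0 + (0 + 0) + c.(0 + 0)) → —c→ t2
  t2 = 0 + (0 + 0) + c.(0 + 0) → —c→ t3
  t3 = 0 + 0 → ∅
Trace ⟨bcd⟩ through P, begin at {s0}:
  after b @ step 1: {s1}
  after c @ step 2: {s2}
  after d @ step 3: {s4}
  — P admits the full trace.
Trace ⟨bcd⟩ through Q, begin at {t0}:
  after b @ step 1: {t1}
  after c @ step 2: {t2}
  after d @ step 3: no successor for Q

bcd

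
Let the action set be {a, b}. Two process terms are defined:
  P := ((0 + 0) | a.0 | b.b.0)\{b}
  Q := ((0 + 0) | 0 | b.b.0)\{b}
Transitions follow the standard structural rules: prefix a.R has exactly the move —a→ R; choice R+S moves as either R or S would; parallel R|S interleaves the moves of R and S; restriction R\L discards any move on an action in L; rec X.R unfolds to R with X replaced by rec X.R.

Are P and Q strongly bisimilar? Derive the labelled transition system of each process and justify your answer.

NO

Reachable graph of P (2 states):
  m0 = ((0 + 0) | a.0 | b.b.0)\{b} | -a-> m1
  m1 = ((0 + 0) | 0 | b.b.0)\{b} | (no moves)
Reachable graph of Q (1 states):
  n0 = ((0 + 0) | 0 | b.b.0)\{b} | (no moves)
Coarsest stable partition (strong bisimilarity classes):
  B0 = {m0}
  B1 = {m1, n0}
m0 ∈ B0, n0 ∈ B1 → different blocks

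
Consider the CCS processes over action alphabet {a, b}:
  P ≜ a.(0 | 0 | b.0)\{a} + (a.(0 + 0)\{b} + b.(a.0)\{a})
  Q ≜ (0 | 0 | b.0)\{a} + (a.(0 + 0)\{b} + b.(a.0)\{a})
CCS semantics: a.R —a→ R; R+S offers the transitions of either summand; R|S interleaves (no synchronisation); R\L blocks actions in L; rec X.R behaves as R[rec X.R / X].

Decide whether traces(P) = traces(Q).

LTS(P): 5 reachable states
  m0 = a.(0 | 0 | b.0)\{a} + (a.(0 + 0)\{b} + b.(a.0)\{a}) :: -a-> m1, -a-> m2, -b-> m3
  m1 = (0 + 0)\{b} :: (no moves)
  m2 = (0 | 0 | b.0)\{a} :: -b-> m4
  m3 = (a.0)\{a} :: (no moves)
  m4 = (0 | 0 | 0)\{a} :: (no moves)
LTS(Q): 4 reachable states
  n0 = (0 | 0 | b.0)\{a} + (a.(0 + 0)\{b} + b.(a.0)\{a}) :: -a-> n1, -b-> n2, -b-> n3
  n1 = (0 + 0)\{b} :: (no moves)
  n2 = (0 | 0 | 0)\{a} :: (no moves)
  n3 = (a.0)\{a} :: (no moves)
Trace ⟨ab⟩ through P, begin at {m0}:
  [1] a ⇒ {m1, m2}
  [2] b ⇒ {m4}
  ✓ P
Trace ⟨ab⟩ through Q, begin at {n0}:
  [1] a ⇒ {n1}
  [2] b ⇒ ∅ (Q stuck)

trace-distinct — witness ⟨ab⟩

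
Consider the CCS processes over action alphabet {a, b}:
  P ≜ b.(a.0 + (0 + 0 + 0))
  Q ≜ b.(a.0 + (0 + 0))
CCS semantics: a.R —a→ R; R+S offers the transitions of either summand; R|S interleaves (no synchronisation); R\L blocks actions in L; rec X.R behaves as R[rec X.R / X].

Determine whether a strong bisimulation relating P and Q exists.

Reachable graph of P (3 states):
  m0 = b.(a.0 + (0 + 0 + 0)) has moves —b→ m1
  m1 = a.0 + (0 + 0 + 0) has moves —a→ m2
  m2 = 0 has moves ∅
Reachable graph of Q (3 states):
  n0 = b.(a.0 + (0 + 0)) has moves —b→ n1
  n1 = a.0 + (0 + 0) has moves —a→ n2
  n2 = 0 has moves ∅
Partition-refinement fixed point:
  B0 = {m0, n0}
  B1 = {m1, n1}
  B2 = {m2, n2}
m0 ∈ B0, n0 ∈ B0 → same block

YES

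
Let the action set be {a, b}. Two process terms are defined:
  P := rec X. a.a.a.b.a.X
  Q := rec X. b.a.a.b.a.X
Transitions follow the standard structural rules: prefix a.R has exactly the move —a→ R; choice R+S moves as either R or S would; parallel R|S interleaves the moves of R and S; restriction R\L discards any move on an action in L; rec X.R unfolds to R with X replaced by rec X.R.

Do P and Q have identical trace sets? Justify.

Reachable graph of P (5 states):
  s0 = rec X. a.a.a.b.a.X → --a--▸ s1
  s1 = a.a.b.a.(rec X. a.a.a.b.a.X) → --a--▸ s2
  s2 = a.b.a.(rec X. a.a.a.b.a.X) → --a--▸ s3
  s3 = b.a.(rec X. a.a.a.b.a.X) → --b--▸ s4
  s4 = a.(rec X. a.a.a.b.a.X) → --a--▸ s0
Reachable graph of Q (5 states):
  t0 = rec X. b.a.a.b.a.X → --b--▸ t1
  t1 = a.a.b.a.(rec X. b.a.a.b.a.X) → --a--▸ t2
  t2 = a.b.a.(rec X. b.a.a.b.a.X) → --a--▸ t3
  t3 = b.a.(rec X. b.a.a.b.a.X) → --b--▸ t4
  t4 = a.(rec X. b.a.a.b.a.X) → --a--▸ t0
Run σ = ⟨a⟩ on P: start {s0}
  step 1 (a): {s1}
  ✓ P
Run σ = ⟨a⟩ on Q: start {t0}
  step 1 (a): no successor for Q

NO — witness ⟨a⟩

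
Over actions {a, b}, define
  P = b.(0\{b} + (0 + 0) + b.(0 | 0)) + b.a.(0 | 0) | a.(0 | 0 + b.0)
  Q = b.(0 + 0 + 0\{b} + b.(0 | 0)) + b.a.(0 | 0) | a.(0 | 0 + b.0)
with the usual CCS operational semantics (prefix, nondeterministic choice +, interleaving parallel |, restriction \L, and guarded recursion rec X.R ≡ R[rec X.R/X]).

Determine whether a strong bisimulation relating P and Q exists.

bisimilar

Reachable graph of P (11 states):
  p0 = b.(0\{b} + (0 + 0) + b.(0 | 0)) + b.a.(0 | 0) | a.(0 | 0 + b.0) has moves ··a··> p1, ··b··> p2, ··b··> p3
  p1 = b.a.(0 | 0) | (0 | 0 + b.0) has moves ··b··> p4, ··b··> p5
  p2 = 0\{b} + (0 + 0) + b.(0 | 0) has moves ··b··> p6
  p3 = a.(0 | 0) | a.(0 | 0 + b.0) has moves ··a··> p4, ··a··> p7
  p4 = a.(0 | 0) | (0 | 0 + b.0) has moves ··a··> p8, ··b··> p9
  p5 = b.a.(0 | 0) | 0 has moves ··b··> p9
  p6 = 0 | 0 has moves stopped
  p7 = 0 | 0 | a.(0 | 0 + b.0) has moves ··a··> p8
  p8 = 0 | 0 | (0 | 0 + b.0) has moves ··b··> p10
  p9 = a.(0 | 0) | 0 has moves ··a··> p10
  p10 = 0 | 0 | 0 has moves stopped
Reachable graph of Q (11 states):
  q0 = b.(0 + 0 + 0\{b} + b.(0 | 0)) + b.a.(0 | 0) | a.(0 | 0 + b.0) has moves ··a··> q1, ··b··> q2, ··b··> q3
  q1 = b.a.(0 | 0) | (0 | 0 + b.0) has moves ··b··> q4, ··b··> q5
  q2 = 0 + 0 + 0\{b} + b.(0 | 0) has moves ··b··> q6
  q3 = a.(0 | 0) | a.(0 | 0 + b.0) has moves ··a··> q4, ··a··> q7
  q4 = a.(0 | 0) | (0 | 0 + b.0) has moves ··a··> q8, ··b··> q9
  q5 = b.a.(0 | 0) | 0 has moves ··b··> q9
  q6 = 0 | 0 has moves stopped
  q7 = 0 | 0 | a.(0 | 0 + b.0) has moves ··a··> q8
  q8 = 0 | 0 | (0 | 0 + b.0) has moves ··b··> q10
  q9 = a.(0 | 0) | 0 has moves ··a··> q10
  q10 = 0 | 0 | 0 has moves stopped
Bisimilarity quotient blocks:
  B0 = {p0, q0}
  B1 = {p2, p8, q2, q8}
  B2 = {p10, p6, q10, q6}
  B3 = {p1, q1}
  B4 = {p4, q4}
  B5 = {p9, q9}
  B6 = {p5, q5}
  B7 = {p3, q3}
  B8 = {p7, q7}
p0 ∈ B0, q0 ∈ B0 → same block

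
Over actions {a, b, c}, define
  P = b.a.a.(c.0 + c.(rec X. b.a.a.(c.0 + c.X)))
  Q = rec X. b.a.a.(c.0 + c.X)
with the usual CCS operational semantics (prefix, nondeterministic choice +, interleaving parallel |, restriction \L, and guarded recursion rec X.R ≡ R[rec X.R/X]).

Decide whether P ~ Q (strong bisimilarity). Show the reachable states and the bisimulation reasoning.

P ~ Q

Reachable graph of P (6 states):
  p0 = b.a.a.(c.0 + c.(rec X. b.a.a.(c.0 + c.X))) ⊢ --b--▸ p1
  p1 = a.a.(c.0 + c.(rec X. b.a.a.(c.0 + c.X))) ⊢ --a--▸ p2
  p2 = a.(c.0 + c.(rec X. b.a.a.(c.0 + c.X))) ⊢ --a--▸ p3
  p3 = c.0 + c.(rec X. b.a.a.(c.0 + c.X)) ⊢ --c--▸ p4, --c--▸ p5
  p4 = 0 ⊢ stopped
  p5 = rec X. b.a.a.(c.0 + c.X) ⊢ --b--▸ p1
Reachable graph of Q (5 states):
  q0 = rec X. b.a.a.(c.0 + c.X) ⊢ --b--▸ q1
  q1 = a.a.(c.0 + c.(rec X. b.a.a.(c.0 + c.X))) ⊢ --a--▸ q2
  q2 = a.(c.0 + c.(rec X. b.a.a.(c.0 + c.X))) ⊢ --a--▸ q3
  q3 = c.0 + c.(rec X. b.a.a.(c.0 + c.X)) ⊢ --c--▸ q0, --c--▸ q4
  q4 = 0 ⊢ stopped
Bisimilarity quotient blocks:
  B0 = {p0, p5, q0}
  B1 = {p1, q1}
  B2 = {p2, q2}
  B3 = {p3, q3}
  B4 = {p4, q4}
p0 ∈ B0, q0 ∈ B0 → same block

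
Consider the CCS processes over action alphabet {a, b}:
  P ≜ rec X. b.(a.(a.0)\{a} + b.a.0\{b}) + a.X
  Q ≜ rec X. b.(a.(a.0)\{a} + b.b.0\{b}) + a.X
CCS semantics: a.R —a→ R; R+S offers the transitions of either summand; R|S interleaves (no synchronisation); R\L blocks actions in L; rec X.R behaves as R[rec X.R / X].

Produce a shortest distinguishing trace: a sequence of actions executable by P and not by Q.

Reachable graph of P (5 states):
  m0 = rec X. b.(a.(a.0)\{a} + b.a.0\{b}) + a.X has moves —a→ m0, —b→ m1
  m1 = a.(a.0)\{a} + b.a.0\{b} has moves —a→ m2, —b→ m3
  m2 = (a.0)\{a} has moves ·
  m3 = a.0\{b} has moves —a→ m4
  m4 = 0\{b} has moves ·
Reachable graph of Q (5 states):
  n0 = rec X. b.(a.(a.0)\{a} + b.b.0\{b}) + a.X has moves —a→ n0, —b→ n1
  n1 = a.(a.0)\{a} + b.b.0\{b} has moves —a→ n2, —b→ n3
  n2 = (a.0)\{a} has moves ·
  n3 = b.0\{b} has moves —b→ n4
  n4 = 0\{b} has moves ·
Run σ = ⟨bba⟩ on P: start {m0}
  after b @ step 1: {m1}
  after b @ step 2: {m3}
  after a @ step 3: {m4}
  — P admits the full trace.
Run σ = ⟨bba⟩ on Q: start {n0}
  after b @ step 1: {n1}
  after b @ step 2: {n3}
  after a @ step 3: ∅  — Q cannot continue

bba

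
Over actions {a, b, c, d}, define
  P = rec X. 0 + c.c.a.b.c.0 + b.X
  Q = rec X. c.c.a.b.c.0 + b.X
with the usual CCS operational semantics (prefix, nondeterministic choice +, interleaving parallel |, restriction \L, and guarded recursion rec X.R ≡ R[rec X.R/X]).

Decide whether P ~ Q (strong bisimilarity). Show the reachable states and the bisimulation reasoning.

YES

LTS(P): 6 reachable states
  u0 = rec X. 0 + c.c.a.b.c.0 + b.X → -b-> u0, -c-> u1
  u1 = c.a.b.c.0 → -c-> u2
  u2 = a.b.c.0 → -a-> u3
  u3 = b.c.0 → -b-> u4
  u4 = c.0 → -c-> u5
  u5 = 0 → deadlocked
LTS(Q): 6 reachable states
  v0 = rec X. c.c.a.b.c.0 + b.X → -b-> v0, -c-> v1
  v1 = c.a.b.c.0 → -c-> v2
  v2 = a.b.c.0 → -a-> v3
  v3 = b.c.0 → -b-> v4
  v4 = c.0 → -c-> v5
  v5 = 0 → deadlocked
Coarsest stable partition (strong bisimilarity classes):
  B0 = {u0, v0}
  B1 = {u1, v1}
  B2 = {u2, v2}
  B3 = {u3, v3}
  B4 = {u4, v4}
  B5 = {u5, v5}
u0 ∈ B0, v0 ∈ B0 → same block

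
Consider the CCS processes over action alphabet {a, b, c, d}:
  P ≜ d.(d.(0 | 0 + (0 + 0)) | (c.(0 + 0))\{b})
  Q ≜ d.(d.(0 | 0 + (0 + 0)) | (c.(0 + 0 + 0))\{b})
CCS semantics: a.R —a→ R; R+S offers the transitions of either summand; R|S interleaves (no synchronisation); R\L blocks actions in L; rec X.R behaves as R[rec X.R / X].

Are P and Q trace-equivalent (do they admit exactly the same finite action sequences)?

Reachable graph of P (5 states):
  p0 = d.(d.(0 | 0 + (0 + 0)) | (c.(0 + 0))\{b}) | =d=> p1
  p1 = d.(0 | 0 + (0 + 0)) | (c.(0 + 0))\{b} | =c=> p2, =d=> p3
  p2 = d.(0 | 0 + (0 + 0)) | (0 + 0)\{b} | =d=> p4
  p3 = (0 | 0 + (0 + 0)) | (c.(0 + 0))\{b} | =c=> p4
  p4 = (0 | 0 + (0 + 0)) | (0 + 0)\{b} | ∅
Reachable graph of Q (5 states):
  q0 = d.(d.(0 | 0 + (0 + 0)) | (c.(0 + 0 + 0))\{b}) | =d=> q1
  q1 = d.(0 | 0 + (0 + 0)) | (c.(0 + 0 + 0))\{b} | =c=> q2, =d=> q3
  q2 = d.(0 | 0 + (0 + 0)) | (0 + 0 + 0)\{b} | =d=> q4
  q3 = (0 | 0 + (0 + 0)) | (c.(0 + 0 + 0))\{b} | =c=> q4
  q4 = (0 | 0 + (0 + 0)) | (0 + 0 + 0)\{b} | ∅
Partition-refinement fixed point:
  B0 = {p0, q0}
  B1 = {p1, q1}
  B2 = {p3, q3}
  B3 = {p4, q4}
  B4 = {p2, q2}
p0 ∈ B0, q0 ∈ B0 → same block
Bisimilar ⇒ trace-equivalent.

traces(P) = traces(Q)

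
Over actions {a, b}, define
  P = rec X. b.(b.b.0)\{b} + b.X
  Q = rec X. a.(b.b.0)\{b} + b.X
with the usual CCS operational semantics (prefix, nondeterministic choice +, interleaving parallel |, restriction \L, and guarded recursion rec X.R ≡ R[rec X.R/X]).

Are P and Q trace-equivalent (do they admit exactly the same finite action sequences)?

NO — witness ⟨a⟩

LTS(P): 2 reachable states
  u0 = rec X. b.(b.b.0)\{b} + b.X :: --b--▸ u0, --b--▸ u1
  u1 = (b.b.0)\{b} :: stopped
LTS(Q): 2 reachable states
  v0 = rec X. a.(b.b.0)\{b} + b.X :: --a--▸ v1, --b--▸ v0
  v1 = (b.b.0)\{b} :: stopped
Executing a from Q (initial set {v0}):
  [1] a ⇒ {v1}
  ✓ Q
Executing a from P (initial set {u0}):
  [1] a ⇒ no successor for P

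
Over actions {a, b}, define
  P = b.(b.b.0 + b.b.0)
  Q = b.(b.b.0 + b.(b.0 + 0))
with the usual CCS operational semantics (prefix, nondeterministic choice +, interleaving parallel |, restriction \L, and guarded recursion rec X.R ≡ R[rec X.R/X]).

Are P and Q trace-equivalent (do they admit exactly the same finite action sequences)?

Reachable graph of P (4 states):
  m0 = b.(b.b.0 + b.b.0) :: —b→ m1
  m1 = b.b.0 + b.b.0 :: —b→ m2
  m2 = b.0 :: —b→ m3
  m3 = 0 :: deadlocked
Reachable graph of Q (5 states):
  n0 = b.(b.b.0 + b.(b.0 + 0)) :: —b→ n1
  n1 = b.b.0 + b.(b.0 + 0) :: —b→ n2, —b→ n3
  n2 = b.0 :: —b→ n4
  n3 = b.0 + 0 :: —b→ n4
  n4 = 0 :: deadlocked
Bisimilarity quotient blocks:
  B0 = {m0, n0}
  B1 = {m1, n1}
  B2 = {m2, n2, n3}
  B3 = {m3, n4}
m0 ∈ B0, n0 ∈ B0 → same block
Bisimilar ⇒ trace-equivalent.

traces(P) = traces(Q)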